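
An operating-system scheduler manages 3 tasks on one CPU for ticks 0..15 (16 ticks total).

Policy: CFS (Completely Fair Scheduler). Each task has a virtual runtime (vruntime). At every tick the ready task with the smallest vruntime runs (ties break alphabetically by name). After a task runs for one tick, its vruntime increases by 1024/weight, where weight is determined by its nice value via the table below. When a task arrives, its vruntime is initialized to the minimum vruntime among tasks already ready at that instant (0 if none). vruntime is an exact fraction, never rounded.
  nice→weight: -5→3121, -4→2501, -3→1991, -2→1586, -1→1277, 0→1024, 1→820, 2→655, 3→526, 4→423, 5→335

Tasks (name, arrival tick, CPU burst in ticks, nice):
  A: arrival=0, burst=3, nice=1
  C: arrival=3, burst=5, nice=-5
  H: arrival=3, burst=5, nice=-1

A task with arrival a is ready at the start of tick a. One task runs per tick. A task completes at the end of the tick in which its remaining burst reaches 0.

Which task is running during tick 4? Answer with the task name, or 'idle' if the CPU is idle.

running at tick 4 = H

t=0: vr[A=0] → run A
t=1: vr[A=256/205] → run A
t=2: vr[A=512/205] → run A
t=3: vr[C=0 H=0] → run C
t=4: vr[C=1024/3121 H=0] → run H
t=5: vr[C=1024/3121 H=1024/1277] → run C
t=6: vr[C=2048/3121 H=1024/1277] → run C
t=7: vr[C=3072/3121 H=1024/1277] → run H
t=8: vr[C=3072/3121 H=2048/1277] → run C
t=9: vr[C=4096/3121 H=2048/1277] → run C
t=10: vr[H=2048/1277] → run H
t=11: vr[H=3072/1277] → run H
t=12: vr[H=4096/1277] → run H
t=13: (idle)
t=14: (idle)
t=15: (idle)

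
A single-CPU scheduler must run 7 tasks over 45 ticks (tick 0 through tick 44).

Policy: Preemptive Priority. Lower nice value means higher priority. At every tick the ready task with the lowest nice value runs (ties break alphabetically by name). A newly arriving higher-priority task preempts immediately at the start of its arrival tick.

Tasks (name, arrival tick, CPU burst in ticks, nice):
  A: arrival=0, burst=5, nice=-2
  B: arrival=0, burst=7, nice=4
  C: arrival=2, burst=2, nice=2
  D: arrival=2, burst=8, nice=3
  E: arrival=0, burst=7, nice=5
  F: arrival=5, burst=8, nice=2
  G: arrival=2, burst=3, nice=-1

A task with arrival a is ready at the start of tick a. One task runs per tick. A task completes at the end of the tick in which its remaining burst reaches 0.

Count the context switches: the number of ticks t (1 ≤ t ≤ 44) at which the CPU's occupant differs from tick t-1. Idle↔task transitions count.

context switches = 7

t=0: ready={A,B,E} → run A
t=1: ready={A,B,E} → run A
t=2: ready={A,B,C,D,E,G} → run A
t=3: ready={A,B,C,D,E,G} → run A
t=4: ready={A,B,C,D,E,G} → run A
t=5: ready={B,C,D,E,F,G} → run G
t=6: ready={B,C,D,E,F,G} → run G
t=7: ready={B,C,D,E,F,G} → run G
t=8: ready={B,C,D,E,F} → run C
t=9: ready={B,C,D,E,F} → run C
t=10: ready={B,D,E,F} → run F
t=11: ready={B,D,E,F} → run F
t=12: ready={B,D,E,F} → run F
t=13: ready={B,D,E,F} → run F
t=14: ready={B,D,E,F} → run F
t=15: ready={B,D,E,F} → run F
t=16: ready={B,D,E,F} → run F
t=17: ready={B,D,E,F} → run F
t=18: ready={B,D,E} → run D
t=19: ready={B,D,E} → run D
t=20: ready={B,D,E} → run D
t=21: ready={B,D,E} → run D
t=22: ready={B,D,E} → run D
t=23: ready={B,D,E} → run D
t=24: ready={B,D,E} → run D
t=25: ready={B,D,E} → run D
t=26: ready={B,E} → run B
t=27: ready={B,E} → run B
t=28: ready={B,E} → run B
t=29: ready={B,E} → run B
t=30: ready={B,E} → run B
t=31: ready={B,E} → run B
t=32: ready={B,E} → run B
t=33: ready={E} → run E
t=34: ready={E} → run E
t=35: ready={E} → run E
t=36: ready={E} → run E
t=37: ready={E} → run E
t=38: ready={E} → run E
t=39: ready={E} → run E
t=40: (idle)
t=41: (idle)
t=42: (idle)
t=43: (idle)
t=44: (idle)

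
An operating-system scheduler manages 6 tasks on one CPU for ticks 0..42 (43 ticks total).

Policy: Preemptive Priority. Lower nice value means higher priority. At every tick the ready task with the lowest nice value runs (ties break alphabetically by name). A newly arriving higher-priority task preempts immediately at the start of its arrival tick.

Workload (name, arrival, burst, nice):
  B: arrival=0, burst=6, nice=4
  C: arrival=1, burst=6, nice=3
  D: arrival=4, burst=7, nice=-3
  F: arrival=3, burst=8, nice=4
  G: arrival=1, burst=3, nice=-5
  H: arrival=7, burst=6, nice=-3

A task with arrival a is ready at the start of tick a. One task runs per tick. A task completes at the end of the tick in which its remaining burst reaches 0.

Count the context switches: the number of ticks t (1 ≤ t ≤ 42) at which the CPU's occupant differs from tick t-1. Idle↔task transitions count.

t=0: ready={B} → run B
t=1: ready={B,C,G} → run G
t=2: ready={B,C,G} → run G
t=3: ready={B,C,F,G} → run G
t=4: ready={B,C,D,F} → run D
t=5: ready={B,C,D,F} → run D
t=6: ready={B,C,D,F} → run D
t=7: ready={B,C,D,F,H} → run D
t=8: ready={B,C,D,F,H} → run D
t=9: ready={B,C,D,F,H} → run D
t=10: ready={B,C,D,F,H} → run D
t=11: ready={B,C,F,H} → run H
t=12: ready={B,C,F,H} → run H
t=13: ready={B,C,F,H} → run H
t=14: ready={B,C,F,H} → run H
t=15: ready={B,C,F,H} → run H
t=16: ready={B,C,F,H} → run H
t=17: ready={B,C,F} → run C
t=18: ready={B,C,F} → run C
t=19: ready={B,C,F} → run C
t=20: ready={B,C,F} → run C
t=21: ready={B,C,F} → run C
t=22: ready={B,C,F} → run C
t=23: ready={B,F} → run B
t=24: ready={B,F} → run B
t=25: ready={B,F} → run B
t=26: ready={B,F} → run B
t=27: ready={B,F} → run B
t=28: ready={F} → run F
t=29: ready={F} → run F
t=30: ready={F} → run F
t=31: ready={F} → run F
t=32: ready={F} → run F
t=33: ready={F} → run F
t=34: ready={F} → run F
t=35: ready={F} → run F
t=36: (idle)
t=37: (idle)
t=38: (idle)
t=39: (idle)
t=40: (idle)
t=41: (idle)
t=42: (idle)

context switches = 7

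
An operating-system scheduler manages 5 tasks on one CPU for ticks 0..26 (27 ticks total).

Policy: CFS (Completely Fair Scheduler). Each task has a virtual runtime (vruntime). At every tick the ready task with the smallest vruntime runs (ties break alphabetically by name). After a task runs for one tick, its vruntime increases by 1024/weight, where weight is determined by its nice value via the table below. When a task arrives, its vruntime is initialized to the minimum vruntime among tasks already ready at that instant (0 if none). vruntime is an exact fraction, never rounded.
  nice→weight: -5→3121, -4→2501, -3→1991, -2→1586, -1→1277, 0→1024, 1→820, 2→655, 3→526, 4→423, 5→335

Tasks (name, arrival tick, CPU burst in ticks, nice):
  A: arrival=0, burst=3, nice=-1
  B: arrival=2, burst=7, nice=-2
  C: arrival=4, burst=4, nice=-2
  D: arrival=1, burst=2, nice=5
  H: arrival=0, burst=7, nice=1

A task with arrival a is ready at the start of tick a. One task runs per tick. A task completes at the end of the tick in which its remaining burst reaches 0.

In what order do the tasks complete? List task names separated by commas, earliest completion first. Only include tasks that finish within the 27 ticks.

completion order = A, C, D, B, H

t=0: vr[A=0 H=0] → run A
t=1: vr[A=1024/1277 D=0 H=0] → run D
t=2: vr[A=1024/1277 B=0 D=1024/335 H=0] → run B
t=3: vr[A=1024/1277 B=512/793 D=1024/335 H=0] → run H
t=4: vr[A=1024/1277 B=512/793 C=512/793 D=1024/335 H=256/205] → run B
t=5: vr[A=1024/1277 B=1024/793 C=512/793 D=1024/335 H=256/205] → run C
t=6: vr[A=1024/1277 B=1024/793 C=1024/793 D=1024/335 H=256/205] → run A
t=7: vr[A=2048/1277 B=1024/793 C=1024/793 D=1024/335 H=256/205] → run H
t=8: vr[A=2048/1277 B=1024/793 C=1024/793 D=1024/335 H=512/205] → run B
t=9: vr[A=2048/1277 B=1536/793 C=1024/793 D=1024/335 H=512/205] → run C
t=10: vr[A=2048/1277 B=1536/793 C=1536/793 D=1024/335 H=512/205] → run A
t=11: vr[B=1536/793 C=1536/793 D=1024/335 H=512/205] → run B
t=12: vr[B=2048/793 C=1536/793 D=1024/335 H=512/205] → run C
t=13: vr[B=2048/793 C=2048/793 D=1024/335 H=512/205] → run H
t=14: vr[B=2048/793 C=2048/793 D=1024/335 H=768/205] → run B
t=15: vr[B=2560/793 C=2048/793 D=1024/335 H=768/205] → run C
t=16: vr[B=2560/793 D=1024/335 H=768/205] → run D
t=17: vr[B=2560/793 H=768/205] → run B
t=18: vr[B=3072/793 H=768/205] → run H
t=19: vr[B=3072/793 H=1024/205] → run B
t=20: vr[H=1024/205] → run H
t=21: vr[H=256/41] → run H
t=22: vr[H=1536/205] → run H
t=23: (idle)
t=24: (idle)
t=25: (idle)
t=26: (idle)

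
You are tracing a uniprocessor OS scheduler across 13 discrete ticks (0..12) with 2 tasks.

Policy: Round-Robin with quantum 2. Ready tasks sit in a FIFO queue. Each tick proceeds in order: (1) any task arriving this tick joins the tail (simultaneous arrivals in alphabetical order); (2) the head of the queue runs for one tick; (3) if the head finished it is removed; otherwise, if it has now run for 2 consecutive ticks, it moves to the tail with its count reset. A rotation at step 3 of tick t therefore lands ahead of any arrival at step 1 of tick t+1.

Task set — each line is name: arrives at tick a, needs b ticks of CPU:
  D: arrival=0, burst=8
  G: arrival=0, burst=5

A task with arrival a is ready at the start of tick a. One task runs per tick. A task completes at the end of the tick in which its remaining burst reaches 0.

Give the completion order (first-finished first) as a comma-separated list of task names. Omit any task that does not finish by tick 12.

t=0: queue=[D,G] q_used=0 → run D
t=1: queue=[D,G] q_used=1 → run D
t=2: queue=[G,D] q_used=0 → run G
t=3: queue=[G,D] q_used=1 → run G
t=4: queue=[D,G] q_used=0 → run D
t=5: queue=[D,G] q_used=1 → run D
t=6: queue=[G,D] q_used=0 → run G
t=7: queue=[G,D] q_used=1 → run G
t=8: queue=[D,G] q_used=0 → run D
t=9: queue=[D,G] q_used=1 → run D
t=10: queue=[G,D] q_used=0 → run G
t=11: queue=[D] q_used=0 → run D
t=12: queue=[D] q_used=1 → run D

completion order = G, D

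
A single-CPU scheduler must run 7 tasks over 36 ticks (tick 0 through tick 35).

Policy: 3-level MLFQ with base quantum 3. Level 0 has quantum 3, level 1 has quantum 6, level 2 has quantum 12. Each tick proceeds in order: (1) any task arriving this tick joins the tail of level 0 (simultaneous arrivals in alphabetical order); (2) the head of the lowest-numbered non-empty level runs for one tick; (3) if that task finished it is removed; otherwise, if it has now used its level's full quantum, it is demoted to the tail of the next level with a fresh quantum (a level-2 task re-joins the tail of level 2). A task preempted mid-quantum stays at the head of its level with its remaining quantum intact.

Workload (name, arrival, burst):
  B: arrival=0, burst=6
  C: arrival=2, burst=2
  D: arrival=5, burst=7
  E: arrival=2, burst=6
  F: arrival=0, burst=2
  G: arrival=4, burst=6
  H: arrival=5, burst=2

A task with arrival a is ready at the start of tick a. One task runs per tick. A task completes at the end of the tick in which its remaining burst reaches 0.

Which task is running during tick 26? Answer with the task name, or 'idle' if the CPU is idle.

t=0: L0/L1/L2 = BF/-/- → run B
t=1: L0/L1/L2 = BF/-/- → run B
t=2: L0/L1/L2 = BFCE/-/- → run B
t=3: L0/L1/L2 = FCE/B/- → run F
t=4: L0/L1/L2 = FCEG/B/- → run F
t=5: L0/L1/L2 = CEGDH/B/- → run C
t=6: L0/L1/L2 = CEGDH/B/- → run C
t=7: L0/L1/L2 = EGDH/B/- → run E
t=8: L0/L1/L2 = EGDH/B/- → run E
t=9: L0/L1/L2 = EGDH/B/- → run E
t=10: L0/L1/L2 = GDH/BE/- → run G
t=11: L0/L1/L2 = GDH/BE/- → run G
t=12: L0/L1/L2 = GDH/BE/- → run G
t=13: L0/L1/L2 = DH/BEG/- → run D
t=14: L0/L1/L2 = DH/BEG/- → run D
t=15: L0/L1/L2 = DH/BEG/- → run D
t=16: L0/L1/L2 = H/BEGD/- → run H
t=17: L0/L1/L2 = H/BEGD/- → run H
t=18: L0/L1/L2 = -/BEGD/- → run B
t=19: L0/L1/L2 = -/BEGD/- → run B
t=20: L0/L1/L2 = -/BEGD/- → run B
t=21: L0/L1/L2 = -/EGD/- → run E
t=22: L0/L1/L2 = -/EGD/- → run E
t=23: L0/L1/L2 = -/EGD/- → run E
t=24: L0/L1/L2 = -/GD/- → run G
t=25: L0/L1/L2 = -/GD/- → run G
t=26: L0/L1/L2 = -/GD/- → run G
t=27: L0/L1/L2 = -/D/- → run D
t=28: L0/L1/L2 = -/D/- → run D
t=29: L0/L1/L2 = -/D/- → run D
t=30: L0/L1/L2 = -/D/- → run D
t=31: (idle)
t=32: (idle)
t=33: (idle)
t=34: (idle)
t=35: (idle)

running at tick 26 = G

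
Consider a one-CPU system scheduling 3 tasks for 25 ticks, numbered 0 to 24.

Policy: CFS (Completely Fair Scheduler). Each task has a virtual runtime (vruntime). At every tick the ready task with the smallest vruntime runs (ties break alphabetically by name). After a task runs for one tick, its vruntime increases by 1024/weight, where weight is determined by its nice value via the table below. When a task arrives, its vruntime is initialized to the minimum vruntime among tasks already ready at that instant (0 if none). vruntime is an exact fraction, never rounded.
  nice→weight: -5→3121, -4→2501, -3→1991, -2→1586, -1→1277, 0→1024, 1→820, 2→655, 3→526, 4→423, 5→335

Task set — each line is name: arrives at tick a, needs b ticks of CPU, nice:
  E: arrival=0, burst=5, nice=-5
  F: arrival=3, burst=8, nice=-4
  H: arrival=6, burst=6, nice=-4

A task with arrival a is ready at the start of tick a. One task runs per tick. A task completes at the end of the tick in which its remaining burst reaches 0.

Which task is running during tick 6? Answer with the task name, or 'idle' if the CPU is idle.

t=0: vr[E=0] → run E
t=1: vr[E=1024/3121] → run E
t=2: vr[E=2048/3121] → run E
t=3: vr[E=3072/3121 F=3072/3121] → run E
t=4: vr[E=4096/3121 F=3072/3121] → run F
t=5: vr[E=4096/3121 F=10878976/7805621] → run E
t=6: vr[F=10878976/7805621 H=10878976/7805621] → run F
t=7: vr[F=14074880/7805621 H=10878976/7805621] → run H
t=8: vr[F=14074880/7805621 H=14074880/7805621] → run F
t=9: vr[F=17270784/7805621 H=14074880/7805621] → run H
t=10: vr[F=17270784/7805621 H=17270784/7805621] → run F
t=11: vr[F=20466688/7805621 H=17270784/7805621] → run H
t=12: vr[F=20466688/7805621 H=20466688/7805621] → run F
t=13: vr[F=23662592/7805621 H=20466688/7805621] → run H
t=14: vr[F=23662592/7805621 H=23662592/7805621] → run F
t=15: vr[F=26858496/7805621 H=23662592/7805621] → run H
t=16: vr[F=26858496/7805621 H=26858496/7805621] → run F
t=17: vr[F=30054400/7805621 H=26858496/7805621] → run H
t=18: vr[F=30054400/7805621] → run F
t=19: (idle)
t=20: (idle)
t=21: (idle)
t=22: (idle)
t=23: (idle)
t=24: (idle)

running at tick 6 = F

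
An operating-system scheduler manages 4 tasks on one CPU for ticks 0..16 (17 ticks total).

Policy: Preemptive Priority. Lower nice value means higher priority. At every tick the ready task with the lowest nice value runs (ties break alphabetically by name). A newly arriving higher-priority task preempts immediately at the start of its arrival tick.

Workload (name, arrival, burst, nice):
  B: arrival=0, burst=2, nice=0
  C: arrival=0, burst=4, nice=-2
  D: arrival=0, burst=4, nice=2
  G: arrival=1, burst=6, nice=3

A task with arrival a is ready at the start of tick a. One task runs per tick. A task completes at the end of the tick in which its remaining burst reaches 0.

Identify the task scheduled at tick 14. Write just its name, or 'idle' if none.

t=0: ready={B,C,D} → run C
t=1: ready={B,C,D,G} → run C
t=2: ready={B,C,D,G} → run C
t=3: ready={B,C,D,G} → run C
t=4: ready={B,D,G} → run B
t=5: ready={B,D,G} → run B
t=6: ready={D,G} → run D
t=7: ready={D,G} → run D
t=8: ready={D,G} → run D
t=9: ready={D,G} → run D
t=10: ready={G} → run G
t=11: ready={G} → run G
t=12: ready={G} → run G
t=13: ready={G} → run G
t=14: ready={G} → run G
t=15: ready={G} → run G
t=16: (idle)

running at tick 14 = G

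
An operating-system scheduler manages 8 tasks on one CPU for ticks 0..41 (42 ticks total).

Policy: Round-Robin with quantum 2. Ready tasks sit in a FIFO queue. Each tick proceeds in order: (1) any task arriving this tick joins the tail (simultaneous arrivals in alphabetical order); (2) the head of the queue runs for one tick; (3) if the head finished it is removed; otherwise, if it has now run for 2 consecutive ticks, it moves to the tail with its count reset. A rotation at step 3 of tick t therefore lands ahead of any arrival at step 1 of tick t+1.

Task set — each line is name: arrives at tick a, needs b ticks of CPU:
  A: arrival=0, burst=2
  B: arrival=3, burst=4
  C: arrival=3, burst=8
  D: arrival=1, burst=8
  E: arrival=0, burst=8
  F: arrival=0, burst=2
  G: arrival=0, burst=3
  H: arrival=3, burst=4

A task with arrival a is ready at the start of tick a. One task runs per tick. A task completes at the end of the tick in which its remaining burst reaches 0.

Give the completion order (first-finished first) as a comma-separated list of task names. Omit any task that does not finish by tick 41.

t=0: queue=[A,E,F,G] q_used=0 → run A
t=1: queue=[A,E,F,G,D] q_used=1 → run A
t=2: queue=[E,F,G,D] q_used=0 → run E
t=3: queue=[E,F,G,D,B,C,H] q_used=1 → run E
t=4: queue=[F,G,D,B,C,H,E] q_used=0 → run F
t=5: queue=[F,G,D,B,C,H,E] q_used=1 → run F
t=6: queue=[G,D,B,C,H,E] q_used=0 → run G
t=7: queue=[G,D,B,C,H,E] q_used=1 → run G
t=8: queue=[D,B,C,H,E,G] q_used=0 → run D
t=9: queue=[D,B,C,H,E,G] q_used=1 → run D
t=10: queue=[B,C,H,E,G,D] q_used=0 → run B
t=11: queue=[B,C,H,E,G,D] q_used=1 → run B
t=12: queue=[C,H,E,G,D,B] q_used=0 → run C
t=13: queue=[C,H,E,G,D,B] q_used=1 → run C
t=14: queue=[H,E,G,D,B,C] q_used=0 → run H
t=15: queue=[H,E,G,D,B,C] q_used=1 → run H
t=16: queue=[E,G,D,B,C,H] q_used=0 → run E
t=17: queue=[E,G,D,B,C,H] q_used=1 → run E
t=18: queue=[G,D,B,C,H,E] q_used=0 → run G
t=19: queue=[D,B,C,H,E] q_used=0 → run D
t=20: queue=[D,B,C,H,E] q_used=1 → run D
t=21: queue=[B,C,H,E,D] q_used=0 → run B
t=22: queue=[B,C,H,E,D] q_used=1 → run B
t=23: queue=[C,H,E,D] q_used=0 → run C
t=24: queue=[C,H,E,D] q_used=1 → run C
t=25: queue=[H,E,D,C] q_used=0 → run H
t=26: queue=[H,E,D,C] q_used=1 → run H
t=27: queue=[E,D,C] q_used=0 → run E
t=28: queue=[E,D,C] q_used=1 → run E
t=29: queue=[D,C,E] q_used=0 → run D
t=30: queue=[D,C,E] q_used=1 → run D
t=31: queue=[C,E,D] q_used=0 → run C
t=32: queue=[C,E,D] q_used=1 → run C
t=33: queue=[E,D,C] q_used=0 → run E
t=34: queue=[E,D,C] q_used=1 → run E
t=35: queue=[D,C] q_used=0 → run D
t=36: queue=[D,C] q_used=1 → run D
t=37: queue=[C] q_used=0 → run C
t=38: queue=[C] q_used=1 → run C
t=39: (idle)
t=40: (idle)
t=41: (idle)

completion order = A, F, G, B, H, E, D, C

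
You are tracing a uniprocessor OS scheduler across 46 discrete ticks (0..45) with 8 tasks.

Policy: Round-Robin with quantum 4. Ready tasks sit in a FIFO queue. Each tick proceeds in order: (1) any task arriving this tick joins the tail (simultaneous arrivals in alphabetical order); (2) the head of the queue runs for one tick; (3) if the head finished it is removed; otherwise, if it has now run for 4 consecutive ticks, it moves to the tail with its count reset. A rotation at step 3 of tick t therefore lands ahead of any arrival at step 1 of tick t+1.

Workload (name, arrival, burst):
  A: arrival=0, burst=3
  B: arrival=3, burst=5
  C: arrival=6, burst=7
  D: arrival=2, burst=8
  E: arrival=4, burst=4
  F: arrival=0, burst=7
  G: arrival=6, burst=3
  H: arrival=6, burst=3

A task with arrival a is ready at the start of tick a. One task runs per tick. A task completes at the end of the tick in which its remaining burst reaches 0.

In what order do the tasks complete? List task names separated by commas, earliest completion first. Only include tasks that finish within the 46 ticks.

t=0: queue=[A,F] q_used=0 → run A
t=1: queue=[A,F] q_used=1 → run A
t=2: queue=[A,F,D] q_used=2 → run A
t=3: queue=[F,D,B] q_used=0 → run F
t=4: queue=[F,D,B,E] q_used=1 → run F
t=5: queue=[F,D,B,E] q_used=2 → run F
t=6: queue=[F,D,B,E,C,G,H] q_used=3 → run F
t=7: queue=[D,B,E,C,G,H,F] q_used=0 → run D
t=8: queue=[D,B,E,C,G,H,F] q_used=1 → run D
t=9: queue=[D,B,E,C,G,H,F] q_used=2 → run D
t=10: queue=[D,B,E,C,G,H,F] q_used=3 → run D
t=11: queue=[B,E,C,G,H,F,D] q_used=0 → run B
t=12: queue=[B,E,C,G,H,F,D] q_used=1 → run B
t=13: queue=[B,E,C,G,H,F,D] q_used=2 → run B
t=14: queue=[B,E,C,G,H,F,D] q_used=3 → run B
t=15: queue=[E,C,G,H,F,D,B] q_used=0 → run E
t=16: queue=[E,C,G,H,F,D,B] q_used=1 → run E
t=17: queue=[E,C,G,H,F,D,B] q_used=2 → run E
t=18: queue=[E,C,G,H,F,D,B] q_used=3 → run E
t=19: queue=[C,G,H,F,D,B] q_used=0 → run C
t=20: queue=[C,G,H,F,D,B] q_used=1 → run C
t=21: queue=[C,G,H,F,D,B] q_used=2 → run C
t=22: queue=[C,G,H,F,D,B] q_used=3 → run C
t=23: queue=[G,H,F,D,B,C] q_used=0 → run G
t=24: queue=[G,H,F,D,B,C] q_used=1 → run G
t=25: queue=[G,H,F,D,B,C] q_used=2 → run G
t=26: queue=[H,F,D,B,C] q_used=0 → run H
t=27: queue=[H,F,D,B,C] q_used=1 → run H
t=28: queue=[H,F,D,B,C] q_used=2 → run H
t=29: queue=[F,D,B,C] q_used=0 → run F
t=30: queue=[F,D,B,C] q_used=1 → run F
t=31: queue=[F,D,B,C] q_used=2 → run F
t=32: queue=[D,B,C] q_used=0 → run D
t=33: queue=[D,B,C] q_used=1 → run D
t=34: queue=[D,B,C] q_used=2 → run D
t=35: queue=[D,B,C] q_used=3 → run D
t=36: queue=[B,C] q_used=0 → run B
t=37: queue=[C] q_used=0 → run C
t=38: queue=[C] q_used=1 → run C
t=39: queue=[C] q_used=2 → run C
t=40: (idle)
t=41: (idle)
t=42: (idle)
t=43: (idle)
t=44: (idle)
t=45: (idle)

completion order = A, E, G, H, F, D, B, C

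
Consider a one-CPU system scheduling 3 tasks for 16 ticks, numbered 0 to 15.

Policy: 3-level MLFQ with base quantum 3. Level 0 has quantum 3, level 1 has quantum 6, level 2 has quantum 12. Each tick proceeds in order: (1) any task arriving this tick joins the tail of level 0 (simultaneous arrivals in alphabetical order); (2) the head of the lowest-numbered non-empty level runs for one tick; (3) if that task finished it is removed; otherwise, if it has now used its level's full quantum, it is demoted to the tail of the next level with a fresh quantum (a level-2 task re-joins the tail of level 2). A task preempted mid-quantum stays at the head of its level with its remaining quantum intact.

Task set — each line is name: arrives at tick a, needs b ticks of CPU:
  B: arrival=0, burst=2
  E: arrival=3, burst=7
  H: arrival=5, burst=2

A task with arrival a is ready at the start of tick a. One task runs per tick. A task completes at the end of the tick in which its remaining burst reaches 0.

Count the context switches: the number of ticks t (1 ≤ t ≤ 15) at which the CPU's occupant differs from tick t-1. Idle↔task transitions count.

context switches = 5

t=0: L0/L1/L2 = B/-/- → run B
t=1: L0/L1/L2 = B/-/- → run B
t=2: (idle)
t=3: L0/L1/L2 = E/-/- → run E
t=4: L0/L1/L2 = E/-/- → run E
t=5: L0/L1/L2 = EH/-/- → run E
t=6: L0/L1/L2 = H/E/- → run H
t=7: L0/L1/L2 = H/E/- → run H
t=8: L0/L1/L2 = -/E/- → run E
t=9: L0/L1/L2 = -/E/- → run E
t=10: L0/L1/L2 = -/E/- → run E
t=11: L0/L1/L2 = -/E/- → run E
t=12: (idle)
t=13: (idle)
t=14: (idle)
t=15: (idle)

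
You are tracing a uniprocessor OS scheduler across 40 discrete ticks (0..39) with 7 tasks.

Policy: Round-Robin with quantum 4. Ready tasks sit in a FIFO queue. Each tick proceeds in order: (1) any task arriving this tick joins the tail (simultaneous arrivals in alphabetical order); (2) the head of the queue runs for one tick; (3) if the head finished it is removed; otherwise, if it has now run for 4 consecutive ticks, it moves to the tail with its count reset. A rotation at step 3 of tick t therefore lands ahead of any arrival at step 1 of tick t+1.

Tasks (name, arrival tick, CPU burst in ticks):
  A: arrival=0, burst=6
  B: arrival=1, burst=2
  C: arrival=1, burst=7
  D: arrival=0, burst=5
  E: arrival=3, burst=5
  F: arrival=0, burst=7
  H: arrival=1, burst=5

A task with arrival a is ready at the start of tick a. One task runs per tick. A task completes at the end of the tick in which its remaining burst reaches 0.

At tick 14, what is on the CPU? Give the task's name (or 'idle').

t=0: queue=[A,D,F] q_used=0 → run A
t=1: queue=[A,D,F,B,C,H] q_used=1 → run A
t=2: queue=[A,D,F,B,C,H] q_used=2 → run A
t=3: queue=[A,D,F,B,C,H,E] q_used=3 → run A
t=4: queue=[D,F,B,C,H,E,A] q_used=0 → run D
t=5: queue=[D,F,B,C,H,E,A] q_used=1 → run D
t=6: queue=[D,F,B,C,H,E,A] q_used=2 → run D
t=7: queue=[D,F,B,C,H,E,A] q_used=3 → run D
t=8: queue=[F,B,C,H,E,A,D] q_used=0 → run F
t=9: queue=[F,B,C,H,E,A,D] q_used=1 → run F
t=10: queue=[F,B,C,H,E,A,D] q_used=2 → run F
t=11: queue=[F,B,C,H,E,A,D] q_used=3 → run F
t=12: queue=[B,C,H,E,A,D,F] q_used=0 → run B
t=13: queue=[B,C,H,E,A,D,F] q_used=1 → run B
t=14: queue=[C,H,E,A,D,F] q_used=0 → run C
t=15: queue=[C,H,E,A,D,F] q_used=1 → run C
t=16: queue=[C,H,E,A,D,F] q_used=2 → run C
t=17: queue=[C,H,E,A,D,F] q_used=3 → run C
t=18: queue=[H,E,A,D,F,C] q_used=0 → run H
t=19: queue=[H,E,A,D,F,C] q_used=1 → run H
t=20: queue=[H,E,A,D,F,C] q_used=2 → run H
t=21: queue=[H,E,A,D,F,C] q_used=3 → run H
t=22: queue=[E,A,D,F,C,H] q_used=0 → run E
t=23: queue=[E,A,D,F,C,H] q_used=1 → run E
t=24: queue=[E,A,D,F,C,H] q_used=2 → run E
t=25: queue=[E,A,D,F,C,H] q_used=3 → run E
t=26: queue=[A,D,F,C,H,E] q_used=0 → run A
t=27: queue=[A,D,F,C,H,E] q_used=1 → run A
t=28: queue=[D,F,C,H,E] q_used=0 → run D
t=29: queue=[F,C,H,E] q_used=0 → run F
t=30: queue=[F,C,H,E] q_used=1 → run F
t=31: queue=[F,C,H,E] q_used=2 → run F
t=32: queue=[C,H,E] q_used=0 → run C
t=33: queue=[C,H,E] q_used=1 → run C
t=34: queue=[C,H,E] q_used=2 → run C
t=35: queue=[H,E] q_used=0 → run H
t=36: queue=[E] q_used=0 → run E
t=37: (idle)
t=38: (idle)
t=39: (idle)

running at tick 14 = C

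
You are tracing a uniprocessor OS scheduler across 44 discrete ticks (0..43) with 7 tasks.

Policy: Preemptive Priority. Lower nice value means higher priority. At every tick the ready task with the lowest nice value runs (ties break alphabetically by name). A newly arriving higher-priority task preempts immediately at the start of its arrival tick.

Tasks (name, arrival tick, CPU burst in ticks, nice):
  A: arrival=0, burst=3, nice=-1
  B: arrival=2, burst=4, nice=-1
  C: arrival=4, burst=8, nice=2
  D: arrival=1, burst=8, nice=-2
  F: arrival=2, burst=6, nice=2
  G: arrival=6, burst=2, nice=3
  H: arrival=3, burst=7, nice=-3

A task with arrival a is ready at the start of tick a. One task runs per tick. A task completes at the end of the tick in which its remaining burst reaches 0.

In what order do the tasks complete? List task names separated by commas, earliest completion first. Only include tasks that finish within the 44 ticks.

completion order = H, D, A, B, C, F, G

t=0: ready={A} → run A
t=1: ready={A,D} → run D
t=2: ready={A,B,D,F} → run D
t=3: ready={A,B,D,F,H} → run H
t=4: ready={A,B,C,D,F,H} → run H
t=5: ready={A,B,C,D,F,H} → run H
t=6: ready={A,B,C,D,F,G,H} → run H
t=7: ready={A,B,C,D,F,G,H} → run H
t=8: ready={A,B,C,D,F,G,H} → run H
t=9: ready={A,B,C,D,F,G,H} → run H
t=10: ready={A,B,C,D,F,G} → run D
t=11: ready={A,B,C,D,F,G} → run D
t=12: ready={A,B,C,D,F,G} → run D
t=13: ready={A,B,C,D,F,G} → run D
t=14: ready={A,B,C,D,F,G} → run D
t=15: ready={A,B,C,D,F,G} → run D
t=16: ready={A,B,C,F,G} → run A
t=17: ready={A,B,C,F,G} → run A
t=18: ready={B,C,F,G} → run B
t=19: ready={B,C,F,G} → run B
t=20: ready={B,C,F,G} → run B
t=21: ready={B,C,F,G} → run B
t=22: ready={C,F,G} → run C
t=23: ready={C,F,G} → run C
t=24: ready={C,F,G} → run C
t=25: ready={C,F,G} → run C
t=26: ready={C,F,G} → run C
t=27: ready={C,F,G} → run C
t=28: ready={C,F,G} → run C
t=29: ready={C,F,G} → run C
t=30: ready={F,G} → run F
t=31: ready={F,G} → run F
t=32: ready={F,G} → run F
t=33: ready={F,G} → run F
t=34: ready={F,G} → run F
t=35: ready={F,G} → run F
t=36: ready={G} → run G
t=37: ready={G} → run G
t=38: (idle)
t=39: (idle)
t=40: (idle)
t=41: (idle)
t=42: (idle)
t=43: (idle)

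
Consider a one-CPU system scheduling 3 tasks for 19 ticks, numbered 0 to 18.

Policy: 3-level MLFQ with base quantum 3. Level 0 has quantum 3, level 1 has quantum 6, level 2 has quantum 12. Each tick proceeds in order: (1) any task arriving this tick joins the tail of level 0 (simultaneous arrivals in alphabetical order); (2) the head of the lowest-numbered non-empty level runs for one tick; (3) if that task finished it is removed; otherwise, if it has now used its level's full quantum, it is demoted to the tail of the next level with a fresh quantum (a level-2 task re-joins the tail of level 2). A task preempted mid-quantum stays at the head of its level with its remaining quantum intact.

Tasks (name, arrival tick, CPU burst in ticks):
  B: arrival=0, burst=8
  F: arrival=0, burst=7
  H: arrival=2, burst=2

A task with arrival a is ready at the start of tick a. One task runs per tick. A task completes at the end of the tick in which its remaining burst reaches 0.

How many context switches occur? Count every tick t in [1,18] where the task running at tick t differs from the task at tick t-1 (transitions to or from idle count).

context switches = 5

t=0: L0/L1/L2 = BF/-/- → run B
t=1: L0/L1/L2 = BF/-/- → run B
t=2: L0/L1/L2 = BFH/-/- → run B
t=3: L0/L1/L2 = FH/B/- → run F
t=4: L0/L1/L2 = FH/B/- → run F
t=5: L0/L1/L2 = FH/B/- → run F
t=6: L0/L1/L2 = H/BF/- → run H
t=7: L0/L1/L2 = H/BF/- → run H
t=8: L0/L1/L2 = -/BF/- → run B
t=9: L0/L1/L2 = -/BF/- → run B
t=10: L0/L1/L2 = -/BF/- → run B
t=11: L0/L1/L2 = -/BF/- → run B
t=12: L0/L1/L2 = -/BF/- → run B
t=13: L0/L1/L2 = -/F/- → run F
t=14: L0/L1/L2 = -/F/- → run F
t=15: L0/L1/L2 = -/F/- → run F
t=16: L0/L1/L2 = -/F/- → run F
t=17: (idle)
t=18: (idle)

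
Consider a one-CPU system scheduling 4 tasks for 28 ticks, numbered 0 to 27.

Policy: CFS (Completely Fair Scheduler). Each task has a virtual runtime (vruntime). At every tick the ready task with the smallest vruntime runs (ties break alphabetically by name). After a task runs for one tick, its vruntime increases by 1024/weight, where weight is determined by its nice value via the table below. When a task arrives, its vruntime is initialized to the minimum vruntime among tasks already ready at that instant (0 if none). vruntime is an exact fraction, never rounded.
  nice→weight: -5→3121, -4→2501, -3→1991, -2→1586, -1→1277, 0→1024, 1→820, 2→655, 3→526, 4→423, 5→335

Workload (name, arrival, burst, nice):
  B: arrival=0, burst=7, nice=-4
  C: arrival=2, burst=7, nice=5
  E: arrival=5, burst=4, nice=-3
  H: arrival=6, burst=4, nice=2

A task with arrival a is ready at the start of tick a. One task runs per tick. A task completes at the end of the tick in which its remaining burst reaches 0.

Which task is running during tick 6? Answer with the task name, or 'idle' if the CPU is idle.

running at tick 6 = E

t=0: vr[B=0] → run B
t=1: vr[B=1024/2501] → run B
t=2: vr[B=2048/2501 C=2048/2501] → run B
t=3: vr[B=3072/2501 C=2048/2501] → run C
t=4: vr[B=3072/2501 C=3247104/837835] → run B
t=5: vr[B=4096/2501 C=3247104/837835 E=4096/2501] → run B
t=6: vr[B=5120/2501 C=3247104/837835 E=4096/2501 H=4096/2501] → run E
t=7: vr[B=5120/2501 C=3247104/837835 E=10716160/4979491 H=4096/2501] → run H
t=8: vr[B=5120/2501 C=3247104/837835 E=10716160/4979491 H=5243904/1638155] → run B
t=9: vr[B=6144/2501 C=3247104/837835 E=10716160/4979491 H=5243904/1638155] → run E
t=10: vr[B=6144/2501 C=3247104/837835 E=13277184/4979491 H=5243904/1638155] → run B
t=11: vr[C=3247104/837835 E=13277184/4979491 H=5243904/1638155] → run E
t=12: vr[C=3247104/837835 E=15838208/4979491 H=5243904/1638155] → run E
t=13: vr[C=3247104/837835 H=5243904/1638155] → run H
t=14: vr[C=3247104/837835 H=7804928/1638155] → run C
t=15: vr[C=5808128/837835 H=7804928/1638155] → run H
t=16: vr[C=5808128/837835 H=10365952/1638155] → run H
t=17: vr[C=5808128/837835] → run C
t=18: vr[C=8369152/837835] → run C
t=19: vr[C=10930176/837835] → run C
t=20: vr[C=2698240/167567] → run C
t=21: vr[C=16052224/837835] → run C
t=22: (idle)
t=23: (idle)
t=24: (idle)
t=25: (idle)
t=26: (idle)
t=27: (idle)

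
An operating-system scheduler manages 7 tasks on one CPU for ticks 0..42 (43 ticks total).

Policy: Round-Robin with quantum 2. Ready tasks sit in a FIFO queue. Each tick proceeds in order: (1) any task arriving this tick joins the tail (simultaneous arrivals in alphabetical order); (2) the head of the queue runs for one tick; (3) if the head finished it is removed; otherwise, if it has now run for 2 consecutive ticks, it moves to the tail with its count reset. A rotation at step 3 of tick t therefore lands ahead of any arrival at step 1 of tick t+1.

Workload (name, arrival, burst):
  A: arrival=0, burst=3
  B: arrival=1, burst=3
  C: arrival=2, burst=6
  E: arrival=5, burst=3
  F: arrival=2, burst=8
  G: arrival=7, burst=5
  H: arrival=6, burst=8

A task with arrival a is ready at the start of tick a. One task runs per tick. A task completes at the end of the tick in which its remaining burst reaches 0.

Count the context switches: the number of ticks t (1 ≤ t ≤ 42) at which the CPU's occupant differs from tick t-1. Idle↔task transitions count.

t=0: queue=[A] q_used=0 → run A
t=1: queue=[A,B] q_used=1 → run A
t=2: queue=[B,A,C,F] q_used=0 → run B
t=3: queue=[B,A,C,F] q_used=1 → run B
t=4: queue=[A,C,F,B] q_used=0 → run A
t=5: queue=[C,F,B,E] q_used=0 → run C
t=6: queue=[C,F,B,E,H] q_used=1 → run C
t=7: queue=[F,B,E,H,C,G] q_used=0 → run F
t=8: queue=[F,B,E,H,C,G] q_used=1 → run F
t=9: queue=[B,E,H,C,G,F] q_used=0 → run B
t=10: queue=[E,H,C,G,F] q_used=0 → run E
t=11: queue=[E,H,C,G,F] q_used=1 → run E
t=12: queue=[H,C,G,F,E] q_used=0 → run H
t=13: queue=[H,C,G,F,E] q_used=1 → run H
t=14: queue=[C,G,F,E,H] q_used=0 → run C
t=15: queue=[C,G,F,E,H] q_used=1 → run C
t=16: queue=[G,F,E,H,C] q_used=0 → run G
t=17: queue=[G,F,E,H,C] q_used=1 → run G
t=18: queue=[F,E,H,C,G] q_used=0 → run F
t=19: queue=[F,E,H,C,G] q_used=1 → run F
t=20: queue=[E,H,C,G,F] q_used=0 → run E
t=21: queue=[H,C,G,F] q_used=0 → run H
t=22: queue=[H,C,G,F] q_used=1 → run H
t=23: queue=[C,G,F,H] q_used=0 → run C
t=24: queue=[C,G,F,H] q_used=1 → run C
t=25: queue=[G,F,H] q_used=0 → run G
t=26: queue=[G,F,H] q_used=1 → run G
t=27: queue=[F,H,G] q_used=0 → run F
t=28: queue=[F,H,G] q_used=1 → run F
t=29: queue=[H,G,F] q_used=0 → run H
t=30: queue=[H,G,F] q_used=1 → run H
t=31: queue=[G,F,H] q_used=0 → run G
t=32: queue=[F,H] q_used=0 → run F
t=33: queue=[F,H] q_used=1 → run F
t=34: queue=[H] q_used=0 → run H
t=35: queue=[H] q_used=1 → run H
t=36: (idle)
t=37: (idle)
t=38: (idle)
t=39: (idle)
t=40: (idle)
t=41: (idle)
t=42: (idle)

context switches = 20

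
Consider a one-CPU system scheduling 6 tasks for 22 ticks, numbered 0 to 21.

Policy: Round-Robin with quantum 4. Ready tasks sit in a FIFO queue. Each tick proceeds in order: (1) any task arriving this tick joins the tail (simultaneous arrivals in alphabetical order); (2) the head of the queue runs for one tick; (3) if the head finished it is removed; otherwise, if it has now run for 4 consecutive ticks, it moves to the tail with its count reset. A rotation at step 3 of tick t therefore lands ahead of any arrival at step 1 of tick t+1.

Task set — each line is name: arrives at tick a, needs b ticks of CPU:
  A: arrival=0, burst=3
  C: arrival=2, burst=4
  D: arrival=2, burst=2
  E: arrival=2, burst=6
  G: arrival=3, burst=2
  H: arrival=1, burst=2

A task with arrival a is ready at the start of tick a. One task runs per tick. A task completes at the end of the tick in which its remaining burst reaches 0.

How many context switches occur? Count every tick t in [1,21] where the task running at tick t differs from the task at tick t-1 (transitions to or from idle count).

context switches = 7

t=0: queue=[A] q_used=0 → run A
t=1: queue=[A,H] q_used=1 → run A
t=2: queue=[A,H,C,D,E] q_used=2 → run A
t=3: queue=[H,C,D,E,G] q_used=0 → run H
t=4: queue=[H,C,D,E,G] q_used=1 → run H
t=5: queue=[C,D,E,G] q_used=0 → run C
t=6: queue=[C,D,E,G] q_used=1 → run C
t=7: queue=[C,D,E,G] q_used=2 → run C
t=8: queue=[C,D,E,G] q_used=3 → run C
t=9: queue=[D,E,G] q_used=0 → run D
t=10: queue=[D,E,G] q_used=1 → run D
t=11: queue=[E,G] q_used=0 → run E
t=12: queue=[E,G] q_used=1 → run E
t=13: queue=[E,G] q_used=2 → run E
t=14: queue=[E,G] q_used=3 → run E
t=15: queue=[G,E] q_used=0 → run G
t=16: queue=[G,E] q_used=1 → run G
t=17: queue=[E] q_used=0 → run E
t=18: queue=[E] q_used=1 → run E
t=19: (idle)
t=20: (idle)
t=21: (idle)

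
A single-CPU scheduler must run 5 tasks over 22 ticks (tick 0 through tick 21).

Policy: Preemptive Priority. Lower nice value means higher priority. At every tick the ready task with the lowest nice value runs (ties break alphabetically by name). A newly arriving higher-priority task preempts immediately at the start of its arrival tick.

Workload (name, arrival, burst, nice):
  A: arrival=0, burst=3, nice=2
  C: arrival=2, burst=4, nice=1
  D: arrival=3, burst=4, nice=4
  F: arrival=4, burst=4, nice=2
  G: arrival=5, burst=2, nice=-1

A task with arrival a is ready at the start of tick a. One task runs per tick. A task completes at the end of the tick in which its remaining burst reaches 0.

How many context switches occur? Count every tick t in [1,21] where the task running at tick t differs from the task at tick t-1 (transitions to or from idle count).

t=0: ready={A} → run A
t=1: ready={A} → run A
t=2: ready={A,C} → run C
t=3: ready={A,C,D} → run C
t=4: ready={A,C,D,F} → run C
t=5: ready={A,C,D,F,G} → run G
t=6: ready={A,C,D,F,G} → run G
t=7: ready={A,C,D,F} → run C
t=8: ready={A,D,F} → run A
t=9: ready={D,F} → run F
t=10: ready={D,F} → run F
t=11: ready={D,F} → run F
t=12: ready={D,F} → run F
t=13: ready={D} → run D
t=14: ready={D} → run D
t=15: ready={D} → run D
t=16: ready={D} → run D
t=17: (idle)
t=18: (idle)
t=19: (idle)
t=20: (idle)
t=21: (idle)

context switches = 7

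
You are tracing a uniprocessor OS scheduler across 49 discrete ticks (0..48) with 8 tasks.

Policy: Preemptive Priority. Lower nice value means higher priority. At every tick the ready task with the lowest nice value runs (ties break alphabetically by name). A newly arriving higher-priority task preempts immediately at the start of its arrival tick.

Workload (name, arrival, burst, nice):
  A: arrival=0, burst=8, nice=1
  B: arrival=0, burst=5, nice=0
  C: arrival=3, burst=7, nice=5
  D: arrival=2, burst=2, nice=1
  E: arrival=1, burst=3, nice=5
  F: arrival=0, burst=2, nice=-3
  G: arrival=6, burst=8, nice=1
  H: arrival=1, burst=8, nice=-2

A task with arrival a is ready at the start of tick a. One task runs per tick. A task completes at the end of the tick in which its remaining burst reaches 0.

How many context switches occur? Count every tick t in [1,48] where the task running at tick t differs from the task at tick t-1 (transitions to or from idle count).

t=0: ready={A,B,F} → run F
t=1: ready={A,B,E,F,H} → run F
t=2: ready={A,B,D,E,H} → run H
t=3: ready={A,B,C,D,E,H} → run H
t=4: ready={A,B,C,D,E,H} → run H
t=5: ready={A,B,C,D,E,H} → run H
t=6: ready={A,B,C,D,E,G,H} → run H
t=7: ready={A,B,C,D,E,G,H} → run H
t=8: ready={A,B,C,D,E,G,H} → run H
t=9: ready={A,B,C,D,E,G,H} → run H
t=10: ready={A,B,C,D,E,G} → run B
t=11: ready={A,B,C,D,E,G} → run B
t=12: ready={A,B,C,D,E,G} → run B
t=13: ready={A,B,C,D,E,G} → run B
t=14: ready={A,B,C,D,E,G} → run B
t=15: ready={A,C,D,E,G} → run A
t=16: ready={A,C,D,E,G} → run A
t=17: ready={A,C,D,E,G} → run A
t=18: ready={A,C,D,E,G} → run A
t=19: ready={A,C,D,E,G} → run A
t=20: ready={A,C,D,E,G} → run A
t=21: ready={A,C,D,E,G} → run A
t=22: ready={A,C,D,E,G} → run A
t=23: ready={C,D,E,G} → run D
t=24: ready={C,D,E,G} → run D
t=25: ready={C,E,G} → run G
t=26: ready={C,E,G} → run G
t=27: ready={C,E,G} → run G
t=28: ready={C,E,G} → run G
t=29: ready={C,E,G} → run G
t=30: ready={C,E,G} → run G
t=31: ready={C,E,G} → run G
t=32: ready={C,E,G} → run G
t=33: ready={C,E} → run C
t=34: ready={C,E} → run C
t=35: ready={C,E} → run C
t=36: ready={C,E} → run C
t=37: ready={C,E} → run C
t=38: ready={C,E} → run C
t=39: ready={C,E} → run C
t=40: ready={E} → run E
t=41: ready={E} → run E
t=42: ready={E} → run E
t=43: (idle)
t=44: (idle)
t=45: (idle)
t=46: (idle)
t=47: (idle)
t=48: (idle)

context switches = 8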